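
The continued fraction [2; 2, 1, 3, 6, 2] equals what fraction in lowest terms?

Using pₖ = aₖpₖ₋₁ + pₖ₋₂ and qₖ = aₖqₖ₋₁ + qₖ₋₂:
  k=0: a=2, p=2, q=1
  k=1: a=2, p=5, q=2
  k=2: a=1, p=7, q=3
  k=3: a=3, p=26, q=11
  k=4: a=6, p=163, q=69
  k=5: a=2, p=352, q=149

352/149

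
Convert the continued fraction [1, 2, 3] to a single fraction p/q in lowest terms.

10/7

Using pₖ = aₖpₖ₋₁ + pₖ₋₂ and qₖ = aₖqₖ₋₁ + qₖ₋₂:
  k=0: a=1, p=1, q=1
  k=1: a=2, p=3, q=2
  k=2: a=3, p=10, q=7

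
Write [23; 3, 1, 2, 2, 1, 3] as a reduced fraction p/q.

Fold from the inside: start with 3/1.
  1 + 1/3 = 4/3
  2 + 3/4 = 11/4
  2 + 4/11 = 26/11
  1 + 11/26 = 37/26
  3 + 26/37 = 137/37
  23 + 37/137 = 3188/137

3188/137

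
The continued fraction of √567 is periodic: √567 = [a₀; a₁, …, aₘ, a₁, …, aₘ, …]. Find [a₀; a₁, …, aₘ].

[23; 1, 4, 3, 4, 1, 46]

a₀ = ⌊√567⌋ = 23.
With m₀=0, d₀=1 and mₖ₊₁ = dₖaₖ − mₖ, dₖ₊₁ = (n − mₖ₊₁²)/dₖ, aₖ₊₁ = ⌊(a₀+mₖ₊₁)/dₖ₊₁⌋:
  k=1: m=23, d=38, a=1
  k=2: m=15, d=9, a=4
  k=3: m=21, d=14, a=3
  k=4: m=21, d=9, a=4
  k=5: m=15, d=38, a=1
  k=6: m=23, d=1, a=46
d=1 and a=2a₀=46 at k=6, so the next step gives (m, d) = (23, 38) again — its k=1 value — and the period has length 6.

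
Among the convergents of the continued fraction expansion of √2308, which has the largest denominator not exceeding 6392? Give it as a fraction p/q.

110736/2305

√2308 = [48; 24, 96, …] (period length 2).
Convergents:
  p_0/q_0 = 48/1
  p_1/q_1 = 1153/24
  p_2/q_2 = 110736/2305
  p_3/q_3 = 2658817/55344
q_2 = 2305 ≤ 6392 < 55344 = q_3, so the answer is 110736/2305.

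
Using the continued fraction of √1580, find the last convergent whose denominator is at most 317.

√1580 = [39; 1, 2, 1, 78, …] (period length 4).
Convergents:
  p_0/q_0 = 39/1
  p_1/q_1 = 40/1
  p_2/q_2 = 119/3
  p_3/q_3 = 159/4
  p_4/q_4 = 12521/315
  p_5/q_5 = 12680/319
q_4 = 315 ≤ 317 < 319 = q_5, so the answer is 12521/315.

12521/315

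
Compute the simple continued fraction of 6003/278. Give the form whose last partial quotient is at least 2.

6003 = 21·278 + 165
278 = 1·165 + 113
165 = 1·113 + 52
113 = 2·52 + 9
52 = 5·9 + 7
9 = 1·7 + 2
7 = 3·2 + 1
2 = 2·1 + 0  (stop)
So 6003/278 = [21; 1, 1, 2, 5, 1, 3, 2].

[21; 1, 1, 2, 5, 1, 3, 2]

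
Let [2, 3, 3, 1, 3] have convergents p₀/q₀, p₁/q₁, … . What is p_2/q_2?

23/10

Using pₖ = aₖpₖ₋₁ + pₖ₋₂, qₖ = aₖqₖ₋₁ + qₖ₋₂ (with p₋₁=1, p₋₂=0, q₋₁=0, q₋₂=1):
  k=0: a=2, p=2, q=1
  k=1: a=3, p=7, q=3
  k=2: a=3, p=23, q=10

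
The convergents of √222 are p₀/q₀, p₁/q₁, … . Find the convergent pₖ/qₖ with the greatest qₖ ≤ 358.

√222 = [14; 1, 8, 1, 28, …] (period length 4).
Convergents:
  p_0/q_0 = 14/1
  p_1/q_1 = 15/1
  p_2/q_2 = 134/9
  p_3/q_3 = 149/10
  p_4/q_4 = 4306/289
  p_5/q_5 = 4455/299
  p_6/q_6 = 39946/2681
q_5 = 299 ≤ 358 < 2681 = q_6, so the answer is 4455/299.

4455/299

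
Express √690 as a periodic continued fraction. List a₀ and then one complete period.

[26; 3, 1, 2, 1, 3, 52]

a₀ = ⌊√690⌋ = 26.
With m₀=0, d₀=1 and mₖ₊₁ = dₖaₖ − mₖ, dₖ₊₁ = (n − mₖ₊₁²)/dₖ, aₖ₊₁ = ⌊(a₀+mₖ₊₁)/dₖ₊₁⌋:
  k=1: m=26, d=14, a=3
  k=2: m=16, d=31, a=1
  k=3: m=15, d=15, a=2
  k=4: m=15, d=31, a=1
  k=5: m=16, d=14, a=3
  k=6: m=26, d=1, a=52
d=1 and a=2a₀=52 at k=6, so the next step gives (m, d) = (26, 14) again — its k=1 value — and the period has length 6.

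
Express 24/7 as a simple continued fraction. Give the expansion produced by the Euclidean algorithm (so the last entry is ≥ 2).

[3; 2, 3]

24 = 3*7 + 3
7 = 2*3 + 1
3 = 3*1 + 0  (stop)
So 24/7 = [3; 2, 3].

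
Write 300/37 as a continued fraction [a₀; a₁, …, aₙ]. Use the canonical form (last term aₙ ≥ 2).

[8; 9, 4]

300 = 8×37 + 4
37 = 9×4 + 1
4 = 4×1 + 0  (stop)
So 300/37 = [8; 9, 4].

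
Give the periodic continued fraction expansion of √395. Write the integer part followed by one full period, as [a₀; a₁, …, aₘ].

a₀ = ⌊√395⌋ = 19.

[19; 1, 6, 1, 38]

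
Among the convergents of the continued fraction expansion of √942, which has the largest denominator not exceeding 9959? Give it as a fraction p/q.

√942 = [30; 1, 2, 4, 20, 4, 2, 1, 60, …] (period length 8).
Convergents:
  p_0/q_0 = 30/1
  p_1/q_1 = 31/1
  p_2/q_2 = 92/3
  p_3/q_3 = 399/13
  p_4/q_4 = 8072/263
  p_5/q_5 = 32687/1065
  p_6/q_6 = 73446/2393
  p_7/q_7 = 106133/3458
  p_8/q_8 = 6441426/209873
q_7 = 3458 ≤ 9959 < 209873 = q_8, so the answer is 106133/3458.

106133/3458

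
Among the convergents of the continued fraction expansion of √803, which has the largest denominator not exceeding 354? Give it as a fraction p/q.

7226/255

√803 = [28; 2, 1, 27, 1, 2, 56, …] (period length 6).
Convergents:
  p_0/q_0 = 28/1
  p_1/q_1 = 57/2
  p_2/q_2 = 85/3
  p_3/q_3 = 2352/83
  p_4/q_4 = 2437/86
  p_5/q_5 = 7226/255
  p_6/q_6 = 407093/14366
q_5 = 255 ≤ 354 < 14366 = q_6, so the answer is 7226/255.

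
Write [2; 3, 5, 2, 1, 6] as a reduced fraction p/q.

Using pₖ = aₖpₖ₋₁ + pₖ₋₂ and qₖ = aₖqₖ₋₁ + qₖ₋₂:
  k=0: a=2, p=2, q=1
  k=1: a=3, p=7, q=3
  k=2: a=5, p=37, q=16
  k=3: a=2, p=81, q=35
  k=4: a=1, p=118, q=51
  k=5: a=6, p=789, q=341

789/341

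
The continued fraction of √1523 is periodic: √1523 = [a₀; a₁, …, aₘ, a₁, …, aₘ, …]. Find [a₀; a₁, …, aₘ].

a₀ = ⌊√1523⌋ = 39.
With m₀=0, d₀=1 and mₖ₊₁ = dₖaₖ − mₖ, dₖ₊₁ = (n − mₖ₊₁²)/dₖ, aₖ₊₁ = ⌊(a₀+mₖ₊₁)/dₖ₊₁⌋:
  k=1: m=39, d=2, a=39
  k=2: m=39, d=1, a=78
d=1 and a=2a₀=78 at k=2, so the next step gives (m, d) = (39, 2) again — its k=1 value — and the period has length 2.

[39; 39, 78]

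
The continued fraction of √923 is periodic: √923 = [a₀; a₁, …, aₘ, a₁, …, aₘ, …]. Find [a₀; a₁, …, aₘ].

[30; 2, 1, 1, 1, 2, 60]

a₀ = ⌊√923⌋ = 30.
With m₀=0, d₀=1 and mₖ₊₁ = dₖaₖ − mₖ, dₖ₊₁ = (n − mₖ₊₁²)/dₖ, aₖ₊₁ = ⌊(a₀+mₖ₊₁)/dₖ₊₁⌋:
  k=1: m=30, d=23, a=2
  k=2: m=16, d=29, a=1
  k=3: m=13, d=26, a=1
  k=4: m=13, d=29, a=1
  k=5: m=16, d=23, a=2
  k=6: m=30, d=1, a=60
d=1 and a=2a₀=60 at k=6, so the next step gives (m, d) = (30, 23) again — its k=1 value — and the period has length 6.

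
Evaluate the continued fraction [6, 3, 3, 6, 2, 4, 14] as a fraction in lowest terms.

54407/8634

Fold from the inside: start with 14/1.
  4 + 1/14 = 57/14
  2 + 14/57 = 128/57
  6 + 57/128 = 825/128
  3 + 128/825 = 2603/825
  3 + 825/2603 = 8634/2603
  6 + 2603/8634 = 54407/8634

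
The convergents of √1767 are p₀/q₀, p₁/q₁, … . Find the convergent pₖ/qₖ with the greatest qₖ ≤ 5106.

98910/2353

√1767 = [42; 28, 84, …] (period length 2).
Convergents:
  p_0/q_0 = 42/1
  p_1/q_1 = 1177/28
  p_2/q_2 = 98910/2353
  p_3/q_3 = 2770657/65912
q_2 = 2353 ≤ 5106 < 65912 = q_3, so the answer is 98910/2353.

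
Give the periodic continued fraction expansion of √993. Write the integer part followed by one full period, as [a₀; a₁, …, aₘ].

[31; 1, 1, 20, 1, 1, 62]

a₀ = ⌊√993⌋ = 31.
With m₀=0, d₀=1 and mₖ₊₁ = dₖaₖ − mₖ, dₖ₊₁ = (n − mₖ₊₁²)/dₖ, aₖ₊₁ = ⌊(a₀+mₖ₊₁)/dₖ₊₁⌋:
  k=1: m=31, d=32, a=1
  k=2: m=1, d=31, a=1
  k=3: m=30, d=3, a=20
  k=4: m=30, d=31, a=1
  k=5: m=1, d=32, a=1
  k=6: m=31, d=1, a=62
d=1 and a=2a₀=62 at k=6, so the next step gives (m, d) = (31, 32) again — its k=1 value — and the period has length 6.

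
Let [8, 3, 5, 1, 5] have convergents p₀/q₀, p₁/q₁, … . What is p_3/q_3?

158/19

Using pₖ = aₖpₖ₋₁ + pₖ₋₂, qₖ = aₖqₖ₋₁ + qₖ₋₂ (with p₋₁=1, p₋₂=0, q₋₁=0, q₋₂=1):
  k=0: a=8, p=8, q=1
  k=1: a=3, p=25, q=3
  k=2: a=5, p=133, q=16
  k=3: a=1, p=158, q=19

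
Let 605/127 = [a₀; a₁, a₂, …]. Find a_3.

4

605 = 4·127 + 97   →  a_0 = 4
127 = 1·97 + 30   →  a_1 = 1
97 = 3·30 + 7   →  a_2 = 3
30 = 4·7 + 2   →  a_3 = 4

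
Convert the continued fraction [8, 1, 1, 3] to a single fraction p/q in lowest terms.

Fold from the inside: start with 3/1.
  1 + 1/3 = 4/3
  1 + 3/4 = 7/4
  8 + 4/7 = 60/7

60/7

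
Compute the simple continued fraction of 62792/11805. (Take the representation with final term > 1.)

62792 = 5·11805 + 3767
11805 = 3·3767 + 504
3767 = 7·504 + 239
504 = 2·239 + 26
239 = 9·26 + 5
26 = 5·5 + 1
5 = 5·1 + 0  (stop)
So 62792/11805 = [5; 3, 7, 2, 9, 5, 5].

[5; 3, 7, 2, 9, 5, 5]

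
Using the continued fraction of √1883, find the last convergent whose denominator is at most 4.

130/3

√1883 = [43; 2, 1, 1, 5, 1, 1, 2, 86, …] (period length 8).
Convergents:
  p_0/q_0 = 43/1
  p_1/q_1 = 87/2
  p_2/q_2 = 130/3
  p_3/q_3 = 217/5
q_2 = 3 ≤ 4 < 5 = q_3, so the answer is 130/3.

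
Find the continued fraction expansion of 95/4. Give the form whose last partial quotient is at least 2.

[23; 1, 3]

95 = 23×4 + 3
4 = 1×3 + 1
3 = 3×1 + 0  (stop)
So 95/4 = [23; 1, 3].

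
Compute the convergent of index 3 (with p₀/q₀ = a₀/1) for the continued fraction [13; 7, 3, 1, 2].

381/29

Using pₖ = aₖpₖ₋₁ + pₖ₋₂, qₖ = aₖqₖ₋₁ + qₖ₋₂ (with p₋₁=1, p₋₂=0, q₋₁=0, q₋₂=1):
  k=0: a=13, p=13, q=1
  k=1: a=7, p=92, q=7
  k=2: a=3, p=289, q=22
  k=3: a=1, p=381, q=29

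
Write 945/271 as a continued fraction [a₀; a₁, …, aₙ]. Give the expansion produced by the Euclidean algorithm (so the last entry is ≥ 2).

[3; 2, 18, 1, 6]

945 = 3×271 + 132
271 = 2×132 + 7
132 = 18×7 + 6
7 = 1×6 + 1
6 = 6×1 + 0  (stop)
So 945/271 = [3; 2, 18, 1, 6].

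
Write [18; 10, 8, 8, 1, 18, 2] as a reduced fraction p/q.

Fold from the inside: start with 2/1.
  18 + 1/2 = 37/2
  1 + 2/37 = 39/37
  8 + 37/39 = 349/39
  8 + 39/349 = 2831/349
  10 + 349/2831 = 28659/2831
  18 + 2831/28659 = 518693/28659

518693/28659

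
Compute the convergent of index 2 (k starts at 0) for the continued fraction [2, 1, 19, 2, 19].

59/20

Using pₖ = aₖpₖ₋₁ + pₖ₋₂, qₖ = aₖqₖ₋₁ + qₖ₋₂ (with p₋₁=1, p₋₂=0, q₋₁=0, q₋₂=1):
  k=0: a=2, p=2, q=1
  k=1: a=1, p=3, q=1
  k=2: a=19, p=59, q=20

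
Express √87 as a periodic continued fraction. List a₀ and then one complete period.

a₀ = ⌊√87⌋ = 9.
With m₀=0, d₀=1 and mₖ₊₁ = dₖaₖ − mₖ, dₖ₊₁ = (n − mₖ₊₁²)/dₖ, aₖ₊₁ = ⌊(a₀+mₖ₊₁)/dₖ₊₁⌋:
  k=1: m=9, d=6, a=3
  k=2: m=9, d=1, a=18
d=1 and a=2a₀=18 at k=2, so the next step gives (m, d) = (9, 6) again — its k=1 value — and the period has length 2.

[9; 3, 18]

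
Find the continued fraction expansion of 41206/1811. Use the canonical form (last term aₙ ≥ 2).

41206 = 22·1811 + 1364
1811 = 1·1364 + 447
1364 = 3·447 + 23
447 = 19·23 + 10
23 = 2·10 + 3
10 = 3·3 + 1
3 = 3·1 + 0  (stop)
So 41206/1811 = [22; 1, 3, 19, 2, 3, 3].

[22; 1, 3, 19, 2, 3, 3]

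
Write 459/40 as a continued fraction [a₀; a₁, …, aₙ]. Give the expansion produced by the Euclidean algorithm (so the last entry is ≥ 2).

459 = 11*40 + 19
40 = 2*19 + 2
19 = 9*2 + 1
2 = 2*1 + 0  (stop)
So 459/40 = [11; 2, 9, 2].

[11; 2, 9, 2]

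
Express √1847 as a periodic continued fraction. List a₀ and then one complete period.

a₀ = ⌊√1847⌋ = 42.

[42; 1, 41, 1, 84]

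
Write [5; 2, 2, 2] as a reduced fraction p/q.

65/12

Using pₖ = aₖpₖ₋₁ + pₖ₋₂ and qₖ = aₖqₖ₋₁ + qₖ₋₂:
  k=0: a=5, p=5, q=1
  k=1: a=2, p=11, q=2
  k=2: a=2, p=27, q=5
  k=3: a=2, p=65, q=12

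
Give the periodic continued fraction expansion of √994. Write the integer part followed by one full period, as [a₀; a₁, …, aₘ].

a₀ = ⌊√994⌋ = 31.
With m₀=0, d₀=1 and mₖ₊₁ = dₖaₖ − mₖ, dₖ₊₁ = (n − mₖ₊₁²)/dₖ, aₖ₊₁ = ⌊(a₀+mₖ₊₁)/dₖ₊₁⌋:
  k=1: m=31, d=33, a=1
  k=2: m=2, d=30, a=1
  k=3: m=28, d=7, a=8
  k=4: m=28, d=30, a=1
  k=5: m=2, d=33, a=1
  k=6: m=31, d=1, a=62
d=1 and a=2a₀=62 at k=6, so the next step gives (m, d) = (31, 33) again — its k=1 value — and the period has length 6.

[31; 1, 1, 8, 1, 1, 62]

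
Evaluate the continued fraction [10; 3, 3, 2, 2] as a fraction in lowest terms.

577/56

Fold from the inside: start with 2/1.
  2 + 1/2 = 5/2
  3 + 2/5 = 17/5
  3 + 5/17 = 56/17
  10 + 17/56 = 577/56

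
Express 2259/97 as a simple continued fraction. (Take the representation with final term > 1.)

[23; 3, 2, 6, 2]

2259 = 23×97 + 28
97 = 3×28 + 13
28 = 2×13 + 2
13 = 6×2 + 1
2 = 2×1 + 0  (stop)
So 2259/97 = [23; 3, 2, 6, 2].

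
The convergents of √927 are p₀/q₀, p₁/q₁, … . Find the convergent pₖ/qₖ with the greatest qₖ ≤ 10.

274/9

√927 = [30; 2, 4, 5, 3, 5, 4, 2, 60, …] (period length 8).
Convergents:
  p_0/q_0 = 30/1
  p_1/q_1 = 61/2
  p_2/q_2 = 274/9
  p_3/q_3 = 1431/47
q_2 = 9 ≤ 10 < 47 = q_3, so the answer is 274/9.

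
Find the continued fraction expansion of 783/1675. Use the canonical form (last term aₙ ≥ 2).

783 = 0×1675 + 783
1675 = 2×783 + 109
783 = 7×109 + 20
109 = 5×20 + 9
20 = 2×9 + 2
9 = 4×2 + 1
2 = 2×1 + 0  (stop)
So 783/1675 = [0; 2, 7, 5, 2, 4, 2].

[0; 2, 7, 5, 2, 4, 2]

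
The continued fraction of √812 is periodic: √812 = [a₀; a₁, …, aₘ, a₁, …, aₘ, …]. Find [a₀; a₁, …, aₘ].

a₀ = ⌊√812⌋ = 28.

[28; 2, 56]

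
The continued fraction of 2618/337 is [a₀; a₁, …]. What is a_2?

3

2618 = 7·337 + 259   →  a_0 = 7
337 = 1·259 + 78   →  a_1 = 1
259 = 3·78 + 25   →  a_2 = 3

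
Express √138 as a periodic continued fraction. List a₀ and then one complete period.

[11; 1, 2, 1, 22]

a₀ = ⌊√138⌋ = 11.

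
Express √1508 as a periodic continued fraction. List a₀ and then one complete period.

[38; 1, 4, 1, 76]

a₀ = ⌊√1508⌋ = 38.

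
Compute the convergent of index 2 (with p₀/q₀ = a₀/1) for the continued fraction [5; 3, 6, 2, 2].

101/19

Using pₖ = aₖpₖ₋₁ + pₖ₋₂, qₖ = aₖqₖ₋₁ + qₖ₋₂ (with p₋₁=1, p₋₂=0, q₋₁=0, q₋₂=1):
  k=0: a=5, p=5, q=1
  k=1: a=3, p=16, q=3
  k=2: a=6, p=101, q=19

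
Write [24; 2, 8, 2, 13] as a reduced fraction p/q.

Using pₖ = aₖpₖ₋₁ + pₖ₋₂ and qₖ = aₖqₖ₋₁ + qₖ₋₂:
  k=0: a=24, p=24, q=1
  k=1: a=2, p=49, q=2
  k=2: a=8, p=416, q=17
  k=3: a=2, p=881, q=36
  k=4: a=13, p=11869, q=485

11869/485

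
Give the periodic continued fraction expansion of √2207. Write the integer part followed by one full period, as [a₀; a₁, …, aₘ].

[46; 1, 45, 1, 92]

a₀ = ⌊√2207⌋ = 46.
With m₀=0, d₀=1 and mₖ₊₁ = dₖaₖ − mₖ, dₖ₊₁ = (n − mₖ₊₁²)/dₖ, aₖ₊₁ = ⌊(a₀+mₖ₊₁)/dₖ₊₁⌋:
  k=1: m=46, d=91, a=1
  k=2: m=45, d=2, a=45
  k=3: m=45, d=91, a=1
  k=4: m=46, d=1, a=92
d=1 and a=2a₀=92 at k=4, so the next step gives (m, d) = (46, 91) again — its k=1 value — and the period has length 4.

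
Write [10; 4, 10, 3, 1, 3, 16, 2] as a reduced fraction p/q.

216754/21159

Using pₖ = aₖpₖ₋₁ + pₖ₋₂ and qₖ = aₖqₖ₋₁ + qₖ₋₂:
  k=0: a=10, p=10, q=1
  k=1: a=4, p=41, q=4
  k=2: a=10, p=420, q=41
  k=3: a=3, p=1301, q=127
  k=4: a=1, p=1721, q=168
  k=5: a=3, p=6464, q=631
  k=6: a=16, p=105145, q=10264
  k=7: a=2, p=216754, q=21159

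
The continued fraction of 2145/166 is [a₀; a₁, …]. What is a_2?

2145 = 12·166 + 153   →  a_0 = 12
166 = 1·153 + 13   →  a_1 = 1
153 = 11·13 + 10   →  a_2 = 11

11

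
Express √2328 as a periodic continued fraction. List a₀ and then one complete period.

a₀ = ⌊√2328⌋ = 48.
With m₀=0, d₀=1 and mₖ₊₁ = dₖaₖ − mₖ, dₖ₊₁ = (n − mₖ₊₁²)/dₖ, aₖ₊₁ = ⌊(a₀+mₖ₊₁)/dₖ₊₁⌋:
  k=1: m=48, d=24, a=4
  k=2: m=48, d=1, a=96
d=1 and a=2a₀=96 at k=2, so the next step gives (m, d) = (48, 24) again — its k=1 value — and the period has length 2.

[48; 4, 96]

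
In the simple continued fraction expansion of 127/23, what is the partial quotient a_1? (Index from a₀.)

127 = 5·23 + 12   →  a_0 = 5
23 = 1·12 + 11   →  a_1 = 1

1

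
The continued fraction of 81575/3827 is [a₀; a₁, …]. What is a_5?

81575 = 21·3827 + 1208   →  a_0 = 21
3827 = 3·1208 + 203   →  a_1 = 3
1208 = 5·203 + 193   →  a_2 = 5
203 = 1·193 + 10   →  a_3 = 1
193 = 19·10 + 3   →  a_4 = 19
10 = 3·3 + 1   →  a_5 = 3

3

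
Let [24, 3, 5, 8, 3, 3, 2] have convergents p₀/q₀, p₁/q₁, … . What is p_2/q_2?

389/16

Using pₖ = aₖpₖ₋₁ + pₖ₋₂, qₖ = aₖqₖ₋₁ + qₖ₋₂ (with p₋₁=1, p₋₂=0, q₋₁=0, q₋₂=1):
  k=0: a=24, p=24, q=1
  k=1: a=3, p=73, q=3
  k=2: a=5, p=389, q=16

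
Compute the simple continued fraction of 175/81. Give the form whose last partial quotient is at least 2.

175 = 2*81 + 13
81 = 6*13 + 3
13 = 4*3 + 1
3 = 3*1 + 0  (stop)
So 175/81 = [2; 6, 4, 3].

[2; 6, 4, 3]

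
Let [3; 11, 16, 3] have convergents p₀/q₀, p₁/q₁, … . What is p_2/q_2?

547/177

Using pₖ = aₖpₖ₋₁ + pₖ₋₂, qₖ = aₖqₖ₋₁ + qₖ₋₂ (with p₋₁=1, p₋₂=0, q₋₁=0, q₋₂=1):
  k=0: a=3, p=3, q=1
  k=1: a=11, p=34, q=11
  k=2: a=16, p=547, q=177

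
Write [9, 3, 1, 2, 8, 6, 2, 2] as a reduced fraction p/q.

Fold from the inside: start with 2/1.
  2 + 1/2 = 5/2
  6 + 2/5 = 32/5
  8 + 5/32 = 261/32
  2 + 32/261 = 554/261
  1 + 261/554 = 815/554
  3 + 554/815 = 2999/815
  9 + 815/2999 = 27806/2999

27806/2999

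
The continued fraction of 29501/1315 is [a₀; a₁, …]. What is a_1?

29501 = 22·1315 + 571   →  a_0 = 22
1315 = 2·571 + 173   →  a_1 = 2

2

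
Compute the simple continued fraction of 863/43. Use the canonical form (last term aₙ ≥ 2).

863 = 20·43 + 3
43 = 14·3 + 1
3 = 3·1 + 0  (stop)
So 863/43 = [20; 14, 3].

[20; 14, 3]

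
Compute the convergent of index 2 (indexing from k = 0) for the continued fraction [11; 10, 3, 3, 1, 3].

Using pₖ = aₖpₖ₋₁ + pₖ₋₂, qₖ = aₖqₖ₋₁ + qₖ₋₂ (with p₋₁=1, p₋₂=0, q₋₁=0, q₋₂=1):
  k=0: a=11, p=11, q=1
  k=1: a=10, p=111, q=10
  k=2: a=3, p=344, q=31

344/31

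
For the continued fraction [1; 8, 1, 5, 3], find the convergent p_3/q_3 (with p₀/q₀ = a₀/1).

59/53

Using pₖ = aₖpₖ₋₁ + pₖ₋₂, qₖ = aₖqₖ₋₁ + qₖ₋₂ (with p₋₁=1, p₋₂=0, q₋₁=0, q₋₂=1):
  k=0: a=1, p=1, q=1
  k=1: a=8, p=9, q=8
  k=2: a=1, p=10, q=9
  k=3: a=5, p=59, q=53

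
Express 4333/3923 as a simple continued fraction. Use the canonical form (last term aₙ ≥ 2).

[1; 9, 1, 1, 3, 6, 4, 2]

4333 = 1·3923 + 410
3923 = 9·410 + 233
410 = 1·233 + 177
233 = 1·177 + 56
177 = 3·56 + 9
56 = 6·9 + 2
9 = 4·2 + 1
2 = 2·1 + 0  (stop)
So 4333/3923 = [1; 9, 1, 1, 3, 6, 4, 2].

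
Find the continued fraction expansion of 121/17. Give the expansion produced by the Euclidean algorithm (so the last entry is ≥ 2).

121 = 7*17 + 2
17 = 8*2 + 1
2 = 2*1 + 0  (stop)
So 121/17 = [7; 8, 2].

[7; 8, 2]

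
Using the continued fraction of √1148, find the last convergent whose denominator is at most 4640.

√1148 = [33; 1, 7, 2, 16, 2, 7, 1, 66, …] (period length 8).
Convergents:
  p_0/q_0 = 33/1
  p_1/q_1 = 34/1
  p_2/q_2 = 271/8
  p_3/q_3 = 576/17
  p_4/q_4 = 9487/280
  p_5/q_5 = 19550/577
  p_6/q_6 = 146337/4319
  p_7/q_7 = 165887/4896
q_6 = 4319 ≤ 4640 < 4896 = q_7, so the answer is 146337/4319.

146337/4319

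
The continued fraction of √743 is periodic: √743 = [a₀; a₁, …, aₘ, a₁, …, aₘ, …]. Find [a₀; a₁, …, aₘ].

a₀ = ⌊√743⌋ = 27.
With m₀=0, d₀=1 and mₖ₊₁ = dₖaₖ − mₖ, dₖ₊₁ = (n − mₖ₊₁²)/dₖ, aₖ₊₁ = ⌊(a₀+mₖ₊₁)/dₖ₊₁⌋:
  k=1: m=27, d=14, a=3
  k=2: m=15, d=37, a=1
  k=3: m=22, d=7, a=7
  k=4: m=27, d=2, a=27
  k=5: m=27, d=7, a=7
  k=6: m=22, d=37, a=1
  k=7: m=15, d=14, a=3
  k=8: m=27, d=1, a=54
d=1 and a=2a₀=54 at k=8, so the next step gives (m, d) = (27, 14) again — its k=1 value — and the period has length 8.

[27; 3, 1, 7, 27, 7, 1, 3, 54]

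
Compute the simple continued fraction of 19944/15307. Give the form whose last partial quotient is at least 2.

[1; 3, 3, 3, 9, 6, 8]

19944 = 1·15307 + 4637
15307 = 3·4637 + 1396
4637 = 3·1396 + 449
1396 = 3·449 + 49
449 = 9·49 + 8
49 = 6·8 + 1
8 = 8·1 + 0  (stop)
So 19944/15307 = [1; 3, 3, 3, 9, 6, 8].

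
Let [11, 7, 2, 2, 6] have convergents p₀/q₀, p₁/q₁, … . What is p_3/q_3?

412/37

Using pₖ = aₖpₖ₋₁ + pₖ₋₂, qₖ = aₖqₖ₋₁ + qₖ₋₂ (with p₋₁=1, p₋₂=0, q₋₁=0, q₋₂=1):
  k=0: a=11, p=11, q=1
  k=1: a=7, p=78, q=7
  k=2: a=2, p=167, q=15
  k=3: a=2, p=412, q=37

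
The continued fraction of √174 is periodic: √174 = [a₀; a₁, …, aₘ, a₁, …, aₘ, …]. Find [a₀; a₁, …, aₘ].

[13; 5, 4, 5, 26]

a₀ = ⌊√174⌋ = 13.
With m₀=0, d₀=1 and mₖ₊₁ = dₖaₖ − mₖ, dₖ₊₁ = (n − mₖ₊₁²)/dₖ, aₖ₊₁ = ⌊(a₀+mₖ₊₁)/dₖ₊₁⌋:
  k=1: m=13, d=5, a=5
  k=2: m=12, d=6, a=4
  k=3: m=12, d=5, a=5
  k=4: m=13, d=1, a=26
d=1 and a=2a₀=26 at k=4, so the next step gives (m, d) = (13, 5) again — its k=1 value — and the period has length 4.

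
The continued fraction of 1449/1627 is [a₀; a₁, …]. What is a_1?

1

1449 = 0·1627 + 1449   →  a_0 = 0
1627 = 1·1449 + 178   →  a_1 = 1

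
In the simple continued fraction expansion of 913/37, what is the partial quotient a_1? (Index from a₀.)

913 = 24·37 + 25   →  a_0 = 24
37 = 1·25 + 12   →  a_1 = 1

1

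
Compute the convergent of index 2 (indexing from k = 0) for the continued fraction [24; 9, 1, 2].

Using pₖ = aₖpₖ₋₁ + pₖ₋₂, qₖ = aₖqₖ₋₁ + qₖ₋₂ (with p₋₁=1, p₋₂=0, q₋₁=0, q₋₂=1):
  k=0: a=24, p=24, q=1
  k=1: a=9, p=217, q=9
  k=2: a=1, p=241, q=10

241/10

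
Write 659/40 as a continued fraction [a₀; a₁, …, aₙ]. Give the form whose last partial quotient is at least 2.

659 = 16×40 + 19
40 = 2×19 + 2
19 = 9×2 + 1
2 = 2×1 + 0  (stop)
So 659/40 = [16; 2, 9, 2].

[16; 2, 9, 2]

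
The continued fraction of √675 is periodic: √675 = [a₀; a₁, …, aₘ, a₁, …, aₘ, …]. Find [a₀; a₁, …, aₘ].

[25; 1, 50]

a₀ = ⌊√675⌋ = 25.
With m₀=0, d₀=1 and mₖ₊₁ = dₖaₖ − mₖ, dₖ₊₁ = (n − mₖ₊₁²)/dₖ, aₖ₊₁ = ⌊(a₀+mₖ₊₁)/dₖ₊₁⌋:
  k=1: m=25, d=50, a=1
  k=2: m=25, d=1, a=50
d=1 and a=2a₀=50 at k=2, so the next step gives (m, d) = (25, 50) again — its k=1 value — and the period has length 2.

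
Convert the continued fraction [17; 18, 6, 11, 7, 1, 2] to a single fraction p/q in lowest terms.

Using pₖ = aₖpₖ₋₁ + pₖ₋₂ and qₖ = aₖqₖ₋₁ + qₖ₋₂:
  k=0: a=17, p=17, q=1
  k=1: a=18, p=307, q=18
  k=2: a=6, p=1859, q=109
  k=3: a=11, p=20756, q=1217
  k=4: a=7, p=147151, q=8628
  k=5: a=1, p=167907, q=9845
  k=6: a=2, p=482965, q=28318

482965/28318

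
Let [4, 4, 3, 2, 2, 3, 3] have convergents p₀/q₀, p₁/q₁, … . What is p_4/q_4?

309/73

Using pₖ = aₖpₖ₋₁ + pₖ₋₂, qₖ = aₖqₖ₋₁ + qₖ₋₂ (with p₋₁=1, p₋₂=0, q₋₁=0, q₋₂=1):
  k=0: a=4, p=4, q=1
  k=1: a=4, p=17, q=4
  k=2: a=3, p=55, q=13
  k=3: a=2, p=127, q=30
  k=4: a=2, p=309, q=73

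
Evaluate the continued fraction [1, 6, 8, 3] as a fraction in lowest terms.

178/153

Using pₖ = aₖpₖ₋₁ + pₖ₋₂ and qₖ = aₖqₖ₋₁ + qₖ₋₂:
  k=0: a=1, p=1, q=1
  k=1: a=6, p=7, q=6
  k=2: a=8, p=57, q=49
  k=3: a=3, p=178, q=153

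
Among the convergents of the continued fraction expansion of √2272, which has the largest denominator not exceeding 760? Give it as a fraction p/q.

√2272 = [47; 1, 1, 1, 94, …] (period length 4).
Convergents:
  p_0/q_0 = 47/1
  p_1/q_1 = 48/1
  p_2/q_2 = 95/2
  p_3/q_3 = 143/3
  p_4/q_4 = 13537/284
  p_5/q_5 = 13680/287
  p_6/q_6 = 27217/571
  p_7/q_7 = 40897/858
q_6 = 571 ≤ 760 < 858 = q_7, so the answer is 27217/571.

27217/571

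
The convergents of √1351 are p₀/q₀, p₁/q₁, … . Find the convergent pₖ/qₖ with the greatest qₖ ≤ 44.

√1351 = [36; 1, 3, 10, 3, 1, 72, …] (period length 6).
Convergents:
  p_0/q_0 = 36/1
  p_1/q_1 = 37/1
  p_2/q_2 = 147/4
  p_3/q_3 = 1507/41
  p_4/q_4 = 4668/127
q_3 = 41 ≤ 44 < 127 = q_4, so the answer is 1507/41.

1507/41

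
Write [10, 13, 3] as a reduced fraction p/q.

403/40

Fold from the inside: start with 3/1.
  13 + 1/3 = 40/3
  10 + 3/40 = 403/40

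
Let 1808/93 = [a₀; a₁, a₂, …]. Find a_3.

1808 = 19·93 + 41   →  a_0 = 19
93 = 2·41 + 11   →  a_1 = 2
41 = 3·11 + 8   →  a_2 = 3
11 = 1·8 + 3   →  a_3 = 1

1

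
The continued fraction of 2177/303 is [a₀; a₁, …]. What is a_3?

2

2177 = 7·303 + 56   →  a_0 = 7
303 = 5·56 + 23   →  a_1 = 5
56 = 2·23 + 10   →  a_2 = 2
23 = 2·10 + 3   →  a_3 = 2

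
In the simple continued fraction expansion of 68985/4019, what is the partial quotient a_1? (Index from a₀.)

68985 = 17·4019 + 662   →  a_0 = 17
4019 = 6·662 + 47   →  a_1 = 6

6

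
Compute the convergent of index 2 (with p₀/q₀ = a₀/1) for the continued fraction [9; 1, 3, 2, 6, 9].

39/4

Using pₖ = aₖpₖ₋₁ + pₖ₋₂, qₖ = aₖqₖ₋₁ + qₖ₋₂ (with p₋₁=1, p₋₂=0, q₋₁=0, q₋₂=1):
  k=0: a=9, p=9, q=1
  k=1: a=1, p=10, q=1
  k=2: a=3, p=39, q=4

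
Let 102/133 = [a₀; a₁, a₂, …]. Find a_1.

102 = 0·133 + 102   →  a_0 = 0
133 = 1·102 + 31   →  a_1 = 1

1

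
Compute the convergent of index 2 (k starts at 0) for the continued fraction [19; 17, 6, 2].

Using pₖ = aₖpₖ₋₁ + pₖ₋₂, qₖ = aₖqₖ₋₁ + qₖ₋₂ (with p₋₁=1, p₋₂=0, q₋₁=0, q₋₂=1):
  k=0: a=19, p=19, q=1
  k=1: a=17, p=324, q=17
  k=2: a=6, p=1963, q=103

1963/103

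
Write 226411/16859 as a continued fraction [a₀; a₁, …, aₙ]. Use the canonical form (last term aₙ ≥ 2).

226411 = 13·16859 + 7244
16859 = 2·7244 + 2371
7244 = 3·2371 + 131
2371 = 18·131 + 13
131 = 10·13 + 1
13 = 13·1 + 0  (stop)
So 226411/16859 = [13; 2, 3, 18, 10, 13].

[13; 2, 3, 18, 10, 13]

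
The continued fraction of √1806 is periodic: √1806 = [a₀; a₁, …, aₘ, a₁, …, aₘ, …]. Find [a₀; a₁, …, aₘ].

a₀ = ⌊√1806⌋ = 42.

[42; 2, 84]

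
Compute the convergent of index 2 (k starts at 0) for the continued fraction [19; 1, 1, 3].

39/2

Using pₖ = aₖpₖ₋₁ + pₖ₋₂, qₖ = aₖqₖ₋₁ + qₖ₋₂ (with p₋₁=1, p₋₂=0, q₋₁=0, q₋₂=1):
  k=0: a=19, p=19, q=1
  k=1: a=1, p=20, q=1
  k=2: a=1, p=39, q=2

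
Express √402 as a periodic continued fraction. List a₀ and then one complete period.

a₀ = ⌊√402⌋ = 20.
With m₀=0, d₀=1 and mₖ₊₁ = dₖaₖ − mₖ, dₖ₊₁ = (n − mₖ₊₁²)/dₖ, aₖ₊₁ = ⌊(a₀+mₖ₊₁)/dₖ₊₁⌋:
  k=1: m=20, d=2, a=20
  k=2: m=20, d=1, a=40
d=1 and a=2a₀=40 at k=2, so the next step gives (m, d) = (20, 2) again — its k=1 value — and the period has length 2.

[20; 20, 40]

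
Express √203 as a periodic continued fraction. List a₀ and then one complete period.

a₀ = ⌊√203⌋ = 14.
With m₀=0, d₀=1 and mₖ₊₁ = dₖaₖ − mₖ, dₖ₊₁ = (n − mₖ₊₁²)/dₖ, aₖ₊₁ = ⌊(a₀+mₖ₊₁)/dₖ₊₁⌋:
  k=1: m=14, d=7, a=4
  k=2: m=14, d=1, a=28
d=1 and a=2a₀=28 at k=2, so the next step gives (m, d) = (14, 7) again — its k=1 value — and the period has length 2.

[14; 4, 28]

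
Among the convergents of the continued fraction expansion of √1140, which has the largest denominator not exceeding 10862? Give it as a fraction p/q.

164734/4879

√1140 = [33; 1, 3, 4, 3, 1, 66, …] (period length 6).
Convergents:
  p_0/q_0 = 33/1
  p_1/q_1 = 34/1
  p_2/q_2 = 135/4
  p_3/q_3 = 574/17
  p_4/q_4 = 1857/55
  p_5/q_5 = 2431/72
  p_6/q_6 = 162303/4807
  p_7/q_7 = 164734/4879
  p_8/q_8 = 656505/19444
q_7 = 4879 ≤ 10862 < 19444 = q_8, so the answer is 164734/4879.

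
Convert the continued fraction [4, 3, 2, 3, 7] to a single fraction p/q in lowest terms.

751/175

Fold from the inside: start with 7/1.
  3 + 1/7 = 22/7
  2 + 7/22 = 51/22
  3 + 22/51 = 175/51
  4 + 51/175 = 751/175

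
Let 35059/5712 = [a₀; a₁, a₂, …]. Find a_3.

1

35059 = 6·5712 + 787   →  a_0 = 6
5712 = 7·787 + 203   →  a_1 = 7
787 = 3·203 + 178   →  a_2 = 3
203 = 1·178 + 25   →  a_3 = 1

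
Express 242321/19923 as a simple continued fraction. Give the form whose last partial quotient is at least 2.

[12; 6, 7, 6, 8, 4, 2]

242321 = 12*19923 + 3245
19923 = 6*3245 + 453
3245 = 7*453 + 74
453 = 6*74 + 9
74 = 8*9 + 2
9 = 4*2 + 1
2 = 2*1 + 0  (stop)
So 242321/19923 = [12; 6, 7, 6, 8, 4, 2].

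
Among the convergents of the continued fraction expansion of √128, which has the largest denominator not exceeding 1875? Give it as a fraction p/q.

12875/1138

√128 = [11; 3, 5, 3, 22, …] (period length 4).
Convergents:
  p_0/q_0 = 11/1
  p_1/q_1 = 34/3
  p_2/q_2 = 181/16
  p_3/q_3 = 577/51
  p_4/q_4 = 12875/1138
  p_5/q_5 = 39202/3465
q_4 = 1138 ≤ 1875 < 3465 = q_5, so the answer is 12875/1138.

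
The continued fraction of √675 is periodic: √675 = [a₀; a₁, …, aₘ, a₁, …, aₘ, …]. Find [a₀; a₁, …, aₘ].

a₀ = ⌊√675⌋ = 25.
With m₀=0, d₀=1 and mₖ₊₁ = dₖaₖ − mₖ, dₖ₊₁ = (n − mₖ₊₁²)/dₖ, aₖ₊₁ = ⌊(a₀+mₖ₊₁)/dₖ₊₁⌋:
  k=1: m=25, d=50, a=1
  k=2: m=25, d=1, a=50
d=1 and a=2a₀=50 at k=2, so the next step gives (m, d) = (25, 50) again — its k=1 value — and the period has length 2.

[25; 1, 50]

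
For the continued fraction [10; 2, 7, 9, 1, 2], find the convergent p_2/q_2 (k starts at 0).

Using pₖ = aₖpₖ₋₁ + pₖ₋₂, qₖ = aₖqₖ₋₁ + qₖ₋₂ (with p₋₁=1, p₋₂=0, q₋₁=0, q₋₂=1):
  k=0: a=10, p=10, q=1
  k=1: a=2, p=21, q=2
  k=2: a=7, p=157, q=15

157/15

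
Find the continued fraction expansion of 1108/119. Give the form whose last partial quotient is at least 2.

1108 = 9*119 + 37
119 = 3*37 + 8
37 = 4*8 + 5
8 = 1*5 + 3
5 = 1*3 + 2
3 = 1*2 + 1
2 = 2*1 + 0  (stop)
So 1108/119 = [9; 3, 4, 1, 1, 1, 2].

[9; 3, 4, 1, 1, 1, 2]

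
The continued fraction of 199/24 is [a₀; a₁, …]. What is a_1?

199 = 8·24 + 7   →  a_0 = 8
24 = 3·7 + 3   →  a_1 = 3

3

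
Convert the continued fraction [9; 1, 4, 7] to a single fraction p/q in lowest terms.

353/36

Fold from the inside: start with 7/1.
  4 + 1/7 = 29/7
  1 + 7/29 = 36/29
  9 + 29/36 = 353/36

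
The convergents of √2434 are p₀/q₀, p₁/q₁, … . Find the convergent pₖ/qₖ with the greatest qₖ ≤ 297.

√2434 = [49; 2, 1, 48, 1, 2, 98, …] (period length 6).
Convergents:
  p_0/q_0 = 49/1
  p_1/q_1 = 99/2
  p_2/q_2 = 148/3
  p_3/q_3 = 7203/146
  p_4/q_4 = 7351/149
  p_5/q_5 = 21905/444
q_4 = 149 ≤ 297 < 444 = q_5, so the answer is 7351/149.

7351/149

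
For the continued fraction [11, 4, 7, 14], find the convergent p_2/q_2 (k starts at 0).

326/29

Using pₖ = aₖpₖ₋₁ + pₖ₋₂, qₖ = aₖqₖ₋₁ + qₖ₋₂ (with p₋₁=1, p₋₂=0, q₋₁=0, q₋₂=1):
  k=0: a=11, p=11, q=1
  k=1: a=4, p=45, q=4
  k=2: a=7, p=326, q=29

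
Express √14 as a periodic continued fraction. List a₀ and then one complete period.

a₀ = ⌊√14⌋ = 3.
With m₀=0, d₀=1 and mₖ₊₁ = dₖaₖ − mₖ, dₖ₊₁ = (n − mₖ₊₁²)/dₖ, aₖ₊₁ = ⌊(a₀+mₖ₊₁)/dₖ₊₁⌋:
  k=1: m=3, d=5, a=1
  k=2: m=2, d=2, a=2
  k=3: m=2, d=5, a=1
  k=4: m=3, d=1, a=6
d=1 and a=2a₀=6 at k=4, so the next step gives (m, d) = (3, 5) again — its k=1 value — and the period has length 4.

[3; 1, 2, 1, 6]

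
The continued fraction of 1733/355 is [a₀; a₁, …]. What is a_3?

2

1733 = 4·355 + 313   →  a_0 = 4
355 = 1·313 + 42   →  a_1 = 1
313 = 7·42 + 19   →  a_2 = 7
42 = 2·19 + 4   →  a_3 = 2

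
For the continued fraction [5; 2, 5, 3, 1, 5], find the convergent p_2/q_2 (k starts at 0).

Using pₖ = aₖpₖ₋₁ + pₖ₋₂, qₖ = aₖqₖ₋₁ + qₖ₋₂ (with p₋₁=1, p₋₂=0, q₋₁=0, q₋₂=1):
  k=0: a=5, p=5, q=1
  k=1: a=2, p=11, q=2
  k=2: a=5, p=60, q=11

60/11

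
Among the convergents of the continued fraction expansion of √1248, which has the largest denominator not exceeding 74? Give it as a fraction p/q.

√1248 = [35; 3, 17, 3, 70, …] (period length 4).
Convergents:
  p_0/q_0 = 35/1
  p_1/q_1 = 106/3
  p_2/q_2 = 1837/52
  p_3/q_3 = 5617/159
q_2 = 52 ≤ 74 < 159 = q_3, so the answer is 1837/52.

1837/52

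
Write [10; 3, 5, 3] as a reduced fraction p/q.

526/51

Using pₖ = aₖpₖ₋₁ + pₖ₋₂ and qₖ = aₖqₖ₋₁ + qₖ₋₂:
  k=0: a=10, p=10, q=1
  k=1: a=3, p=31, q=3
  k=2: a=5, p=165, q=16
  k=3: a=3, p=526, q=51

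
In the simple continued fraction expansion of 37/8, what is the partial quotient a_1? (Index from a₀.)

1

37 = 4·8 + 5   →  a_0 = 4
8 = 1·5 + 3   →  a_1 = 1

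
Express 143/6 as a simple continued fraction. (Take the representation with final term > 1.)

[23; 1, 5]

143 = 23×6 + 5
6 = 1×5 + 1
5 = 5×1 + 0  (stop)
So 143/6 = [23; 1, 5].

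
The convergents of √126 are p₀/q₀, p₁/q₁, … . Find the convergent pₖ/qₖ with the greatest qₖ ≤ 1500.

9979/889

√126 = [11; 4, 2, 4, 22, …] (period length 4).
Convergents:
  p_0/q_0 = 11/1
  p_1/q_1 = 45/4
  p_2/q_2 = 101/9
  p_3/q_3 = 449/40
  p_4/q_4 = 9979/889
  p_5/q_5 = 40365/3596
q_4 = 889 ≤ 1500 < 3596 = q_5, so the answer is 9979/889.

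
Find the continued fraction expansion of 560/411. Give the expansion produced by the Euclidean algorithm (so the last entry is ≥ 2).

[1; 2, 1, 3, 7, 5]

560 = 1*411 + 149
411 = 2*149 + 113
149 = 1*113 + 36
113 = 3*36 + 5
36 = 7*5 + 1
5 = 5*1 + 0  (stop)
So 560/411 = [1; 2, 1, 3, 7, 5].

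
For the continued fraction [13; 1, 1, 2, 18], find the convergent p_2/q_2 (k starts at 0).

Using pₖ = aₖpₖ₋₁ + pₖ₋₂, qₖ = aₖqₖ₋₁ + qₖ₋₂ (with p₋₁=1, p₋₂=0, q₋₁=0, q₋₂=1):
  k=0: a=13, p=13, q=1
  k=1: a=1, p=14, q=1
  k=2: a=1, p=27, q=2

27/2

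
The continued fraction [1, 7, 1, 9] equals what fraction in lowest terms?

Using pₖ = aₖpₖ₋₁ + pₖ₋₂ and qₖ = aₖqₖ₋₁ + qₖ₋₂:
  k=0: a=1, p=1, q=1
  k=1: a=7, p=8, q=7
  k=2: a=1, p=9, q=8
  k=3: a=9, p=89, q=79

89/79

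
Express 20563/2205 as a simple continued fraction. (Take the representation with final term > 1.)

20563 = 9*2205 + 718
2205 = 3*718 + 51
718 = 14*51 + 4
51 = 12*4 + 3
4 = 1*3 + 1
3 = 3*1 + 0  (stop)
So 20563/2205 = [9; 3, 14, 12, 1, 3].

[9; 3, 14, 12, 1, 3]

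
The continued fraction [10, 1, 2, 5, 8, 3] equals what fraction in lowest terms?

4371/409

Using pₖ = aₖpₖ₋₁ + pₖ₋₂ and qₖ = aₖqₖ₋₁ + qₖ₋₂:
  k=0: a=10, p=10, q=1
  k=1: a=1, p=11, q=1
  k=2: a=2, p=32, q=3
  k=3: a=5, p=171, q=16
  k=4: a=8, p=1400, q=131
  k=5: a=3, p=4371, q=409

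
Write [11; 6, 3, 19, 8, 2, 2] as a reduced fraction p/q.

Using pₖ = aₖpₖ₋₁ + pₖ₋₂ and qₖ = aₖqₖ₋₁ + qₖ₋₂:
  k=0: a=11, p=11, q=1
  k=1: a=6, p=67, q=6
  k=2: a=3, p=212, q=19
  k=3: a=19, p=4095, q=367
  k=4: a=8, p=32972, q=2955
  k=5: a=2, p=70039, q=6277
  k=6: a=2, p=173050, q=15509

173050/15509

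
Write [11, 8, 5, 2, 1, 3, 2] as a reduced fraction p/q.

12201/1097

Using pₖ = aₖpₖ₋₁ + pₖ₋₂ and qₖ = aₖqₖ₋₁ + qₖ₋₂:
  k=0: a=11, p=11, q=1
  k=1: a=8, p=89, q=8
  k=2: a=5, p=456, q=41
  k=3: a=2, p=1001, q=90
  k=4: a=1, p=1457, q=131
  k=5: a=3, p=5372, q=483
  k=6: a=2, p=12201, q=1097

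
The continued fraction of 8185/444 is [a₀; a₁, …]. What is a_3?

8185 = 18·444 + 193   →  a_0 = 18
444 = 2·193 + 58   →  a_1 = 2
193 = 3·58 + 19   →  a_2 = 3
58 = 3·19 + 1   →  a_3 = 3

3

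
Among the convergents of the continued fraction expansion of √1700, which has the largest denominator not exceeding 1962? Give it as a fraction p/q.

√1700 = [41; 4, 3, 20, 3, 4, 82, …] (period length 6).
Convergents:
  p_0/q_0 = 41/1
  p_1/q_1 = 165/4
  p_2/q_2 = 536/13
  p_3/q_3 = 10885/264
  p_4/q_4 = 33191/805
  p_5/q_5 = 143649/3484
q_4 = 805 ≤ 1962 < 3484 = q_5, so the answer is 33191/805.

33191/805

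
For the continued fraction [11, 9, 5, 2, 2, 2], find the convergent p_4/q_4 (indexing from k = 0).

Using pₖ = aₖpₖ₋₁ + pₖ₋₂, qₖ = aₖqₖ₋₁ + qₖ₋₂ (with p₋₁=1, p₋₂=0, q₋₁=0, q₋₂=1):
  k=0: a=11, p=11, q=1
  k=1: a=9, p=100, q=9
  k=2: a=5, p=511, q=46
  k=3: a=2, p=1122, q=101
  k=4: a=2, p=2755, q=248

2755/248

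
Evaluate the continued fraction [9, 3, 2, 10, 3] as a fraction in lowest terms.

Using pₖ = aₖpₖ₋₁ + pₖ₋₂ and qₖ = aₖqₖ₋₁ + qₖ₋₂:
  k=0: a=9, p=9, q=1
  k=1: a=3, p=28, q=3
  k=2: a=2, p=65, q=7
  k=3: a=10, p=678, q=73
  k=4: a=3, p=2099, q=226

2099/226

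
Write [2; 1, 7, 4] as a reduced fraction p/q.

95/33

Using pₖ = aₖpₖ₋₁ + pₖ₋₂ and qₖ = aₖqₖ₋₁ + qₖ₋₂:
  k=0: a=2, p=2, q=1
  k=1: a=1, p=3, q=1
  k=2: a=7, p=23, q=8
  k=3: a=4, p=95, q=33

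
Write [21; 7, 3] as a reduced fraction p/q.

465/22

Fold from the inside: start with 3/1.
  7 + 1/3 = 22/3
  21 + 3/22 = 465/22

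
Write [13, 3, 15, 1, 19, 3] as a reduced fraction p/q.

Fold from the inside: start with 3/1.
  19 + 1/3 = 58/3
  1 + 3/58 = 61/58
  15 + 58/61 = 973/61
  3 + 61/973 = 2980/973
  13 + 973/2980 = 39713/2980

39713/2980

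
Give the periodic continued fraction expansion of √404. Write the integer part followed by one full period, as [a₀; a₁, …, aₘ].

[20; 10, 40]

a₀ = ⌊√404⌋ = 20.
With m₀=0, d₀=1 and mₖ₊₁ = dₖaₖ − mₖ, dₖ₊₁ = (n − mₖ₊₁²)/dₖ, aₖ₊₁ = ⌊(a₀+mₖ₊₁)/dₖ₊₁⌋:
  k=1: m=20, d=4, a=10
  k=2: m=20, d=1, a=40
d=1 and a=2a₀=40 at k=2, so the next step gives (m, d) = (20, 4) again — its k=1 value — and the period has length 2.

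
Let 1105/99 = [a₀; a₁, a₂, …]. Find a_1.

6

1105 = 11·99 + 16   →  a_0 = 11
99 = 6·16 + 3   →  a_1 = 6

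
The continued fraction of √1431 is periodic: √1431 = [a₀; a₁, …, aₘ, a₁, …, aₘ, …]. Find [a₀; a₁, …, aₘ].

a₀ = ⌊√1431⌋ = 37.

[37; 1, 4, 1, 4, 1, 74]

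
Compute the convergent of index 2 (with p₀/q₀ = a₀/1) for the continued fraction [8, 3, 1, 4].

Using pₖ = aₖpₖ₋₁ + pₖ₋₂, qₖ = aₖqₖ₋₁ + qₖ₋₂ (with p₋₁=1, p₋₂=0, q₋₁=0, q₋₂=1):
  k=0: a=8, p=8, q=1
  k=1: a=3, p=25, q=3
  k=2: a=1, p=33, q=4

33/4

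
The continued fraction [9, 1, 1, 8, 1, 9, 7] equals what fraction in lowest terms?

12718/1335

Using pₖ = aₖpₖ₋₁ + pₖ₋₂ and qₖ = aₖqₖ₋₁ + qₖ₋₂:
  k=0: a=9, p=9, q=1
  k=1: a=1, p=10, q=1
  k=2: a=1, p=19, q=2
  k=3: a=8, p=162, q=17
  k=4: a=1, p=181, q=19
  k=5: a=9, p=1791, q=188
  k=6: a=7, p=12718, q=1335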